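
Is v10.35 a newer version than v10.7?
Yes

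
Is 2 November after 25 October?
Yes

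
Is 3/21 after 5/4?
No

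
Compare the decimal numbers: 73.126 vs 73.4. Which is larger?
73.4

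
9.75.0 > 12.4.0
False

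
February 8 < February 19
True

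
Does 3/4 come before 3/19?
Yes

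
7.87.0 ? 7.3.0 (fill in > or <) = >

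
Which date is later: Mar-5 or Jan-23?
Mar-5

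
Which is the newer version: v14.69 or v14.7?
v14.69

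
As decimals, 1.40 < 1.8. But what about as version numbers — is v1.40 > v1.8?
True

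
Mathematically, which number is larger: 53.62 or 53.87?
53.87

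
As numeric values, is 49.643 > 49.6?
True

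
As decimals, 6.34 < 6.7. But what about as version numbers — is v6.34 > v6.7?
True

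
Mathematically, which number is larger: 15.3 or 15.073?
15.3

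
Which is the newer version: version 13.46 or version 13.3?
version 13.46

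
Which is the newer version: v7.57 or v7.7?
v7.57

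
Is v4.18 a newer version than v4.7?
Yes. Version numbers are compared segment by segment as integers, not as decimals: minor version 18 > 7, so v4.18 > v4.7 (even though the decimal 4.18 < 4.7).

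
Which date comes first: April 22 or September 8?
April 22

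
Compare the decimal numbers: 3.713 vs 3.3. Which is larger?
3.713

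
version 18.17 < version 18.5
False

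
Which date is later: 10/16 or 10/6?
10/16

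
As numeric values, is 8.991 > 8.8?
True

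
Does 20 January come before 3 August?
Yes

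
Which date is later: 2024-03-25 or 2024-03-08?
2024-03-25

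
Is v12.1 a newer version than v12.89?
No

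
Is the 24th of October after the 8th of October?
Yes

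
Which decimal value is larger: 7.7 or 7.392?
7.7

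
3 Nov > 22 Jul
True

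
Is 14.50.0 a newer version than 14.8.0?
Yes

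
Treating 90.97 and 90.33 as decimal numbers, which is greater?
90.97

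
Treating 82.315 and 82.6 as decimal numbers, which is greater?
82.6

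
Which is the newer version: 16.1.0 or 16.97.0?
16.97.0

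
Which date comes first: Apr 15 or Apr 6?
Apr 6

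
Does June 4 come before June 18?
Yes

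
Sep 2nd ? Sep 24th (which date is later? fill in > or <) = <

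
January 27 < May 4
True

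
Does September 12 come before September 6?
No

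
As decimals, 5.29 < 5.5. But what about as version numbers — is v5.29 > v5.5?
True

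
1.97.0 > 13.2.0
False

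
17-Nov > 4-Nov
True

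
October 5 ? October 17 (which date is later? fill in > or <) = <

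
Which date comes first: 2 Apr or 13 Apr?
2 Apr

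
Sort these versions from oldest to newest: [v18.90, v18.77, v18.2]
[v18.2, v18.77, v18.90]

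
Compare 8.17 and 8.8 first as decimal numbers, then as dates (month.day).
As decimals: 8.17 < 8.8. As dates: 8/17 is later than 8/8 (day 17 > day 8).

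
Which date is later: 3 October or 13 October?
13 October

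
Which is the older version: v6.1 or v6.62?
v6.1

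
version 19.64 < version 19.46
False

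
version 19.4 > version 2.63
True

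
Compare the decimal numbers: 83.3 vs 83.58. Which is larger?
83.58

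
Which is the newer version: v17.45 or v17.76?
v17.76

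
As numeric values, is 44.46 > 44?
True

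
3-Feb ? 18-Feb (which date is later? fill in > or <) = <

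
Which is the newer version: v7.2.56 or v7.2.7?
v7.2.56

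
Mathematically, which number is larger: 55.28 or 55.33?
55.33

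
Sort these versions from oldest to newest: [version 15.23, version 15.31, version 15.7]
[version 15.7, version 15.23, version 15.31]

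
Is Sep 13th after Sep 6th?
Yes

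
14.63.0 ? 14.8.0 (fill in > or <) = >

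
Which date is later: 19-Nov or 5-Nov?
19-Nov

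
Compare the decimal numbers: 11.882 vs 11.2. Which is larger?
11.882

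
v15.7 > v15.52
False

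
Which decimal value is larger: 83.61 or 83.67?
83.67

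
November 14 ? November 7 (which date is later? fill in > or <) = >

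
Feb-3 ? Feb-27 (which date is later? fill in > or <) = <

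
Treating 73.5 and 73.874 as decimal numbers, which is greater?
73.874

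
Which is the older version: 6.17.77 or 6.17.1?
6.17.1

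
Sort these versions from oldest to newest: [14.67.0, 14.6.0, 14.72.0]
[14.6.0, 14.67.0, 14.72.0]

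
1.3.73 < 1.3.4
False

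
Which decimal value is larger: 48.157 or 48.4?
48.4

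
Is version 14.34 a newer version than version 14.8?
Yes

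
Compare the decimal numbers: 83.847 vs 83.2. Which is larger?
83.847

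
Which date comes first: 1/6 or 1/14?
1/6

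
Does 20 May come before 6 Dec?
Yes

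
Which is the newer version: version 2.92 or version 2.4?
version 2.92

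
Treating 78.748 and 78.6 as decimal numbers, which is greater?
78.748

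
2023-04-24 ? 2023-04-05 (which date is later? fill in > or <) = >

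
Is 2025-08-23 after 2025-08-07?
Yes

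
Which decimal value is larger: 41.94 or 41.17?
41.94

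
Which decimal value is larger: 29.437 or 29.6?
29.6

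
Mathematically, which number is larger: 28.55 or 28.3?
28.55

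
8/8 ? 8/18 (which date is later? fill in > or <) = <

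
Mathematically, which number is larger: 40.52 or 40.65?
40.65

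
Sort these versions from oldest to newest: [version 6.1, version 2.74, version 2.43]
[version 2.43, version 2.74, version 6.1]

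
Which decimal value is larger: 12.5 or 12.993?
12.993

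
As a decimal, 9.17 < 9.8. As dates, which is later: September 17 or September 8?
September 17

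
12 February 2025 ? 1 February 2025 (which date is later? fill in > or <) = >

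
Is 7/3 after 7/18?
No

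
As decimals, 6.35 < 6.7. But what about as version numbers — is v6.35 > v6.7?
True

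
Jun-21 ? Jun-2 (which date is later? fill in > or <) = >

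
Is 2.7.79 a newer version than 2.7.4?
Yes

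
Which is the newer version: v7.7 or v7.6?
v7.7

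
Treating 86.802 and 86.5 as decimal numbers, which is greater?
86.802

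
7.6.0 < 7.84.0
True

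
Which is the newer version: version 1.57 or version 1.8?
version 1.57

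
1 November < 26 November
True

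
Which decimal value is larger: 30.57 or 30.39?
30.57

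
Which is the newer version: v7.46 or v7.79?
v7.79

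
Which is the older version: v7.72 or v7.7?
v7.7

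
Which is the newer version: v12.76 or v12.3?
v12.76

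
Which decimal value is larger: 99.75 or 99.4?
99.75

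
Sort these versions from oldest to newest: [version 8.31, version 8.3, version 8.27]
[version 8.3, version 8.27, version 8.31]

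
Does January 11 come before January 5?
No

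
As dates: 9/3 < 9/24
True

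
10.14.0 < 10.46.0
True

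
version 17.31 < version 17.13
False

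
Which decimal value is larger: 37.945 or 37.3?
37.945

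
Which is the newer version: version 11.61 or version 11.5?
version 11.61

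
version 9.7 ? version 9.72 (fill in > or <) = <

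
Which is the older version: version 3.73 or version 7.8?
version 3.73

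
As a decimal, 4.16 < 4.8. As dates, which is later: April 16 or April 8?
April 16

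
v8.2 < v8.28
True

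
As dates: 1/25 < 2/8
True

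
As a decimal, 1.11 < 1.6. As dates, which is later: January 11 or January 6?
January 11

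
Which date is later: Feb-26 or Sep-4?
Sep-4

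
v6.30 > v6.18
True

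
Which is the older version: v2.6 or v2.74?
v2.6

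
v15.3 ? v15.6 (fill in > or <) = <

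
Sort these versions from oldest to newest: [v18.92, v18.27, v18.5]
[v18.5, v18.27, v18.92]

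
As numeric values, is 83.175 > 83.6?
False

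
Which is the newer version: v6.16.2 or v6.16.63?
v6.16.63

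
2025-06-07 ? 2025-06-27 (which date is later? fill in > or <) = <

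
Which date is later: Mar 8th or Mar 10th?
Mar 10th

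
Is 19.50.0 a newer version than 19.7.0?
Yes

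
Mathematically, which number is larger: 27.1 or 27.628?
27.628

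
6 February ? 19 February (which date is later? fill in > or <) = <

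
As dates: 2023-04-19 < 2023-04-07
False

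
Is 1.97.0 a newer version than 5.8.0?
No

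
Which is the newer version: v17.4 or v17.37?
v17.37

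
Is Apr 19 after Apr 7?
Yes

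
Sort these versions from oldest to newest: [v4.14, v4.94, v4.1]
[v4.1, v4.14, v4.94]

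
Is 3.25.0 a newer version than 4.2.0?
No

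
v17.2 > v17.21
False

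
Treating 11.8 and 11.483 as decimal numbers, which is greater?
11.8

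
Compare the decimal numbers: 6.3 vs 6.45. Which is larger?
6.45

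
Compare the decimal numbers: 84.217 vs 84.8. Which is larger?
84.8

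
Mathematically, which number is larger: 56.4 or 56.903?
56.903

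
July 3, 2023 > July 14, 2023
False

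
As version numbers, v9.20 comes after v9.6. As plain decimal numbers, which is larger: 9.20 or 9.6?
9.6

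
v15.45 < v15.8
False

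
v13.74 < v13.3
False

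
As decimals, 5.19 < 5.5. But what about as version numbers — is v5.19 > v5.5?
True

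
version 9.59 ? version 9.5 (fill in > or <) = >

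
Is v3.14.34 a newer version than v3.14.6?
Yes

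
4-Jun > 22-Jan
True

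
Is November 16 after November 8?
Yes. Day 16 comes after day 8 in November — this is a date comparison, not a decimal one (the decimal 11.16 would be smaller than 11.8).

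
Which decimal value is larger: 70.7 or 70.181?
70.7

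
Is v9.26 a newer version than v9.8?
Yes. Version numbers are compared segment by segment as integers, not as decimals: minor version 26 > 8, so v9.26 > v9.8 (even though the decimal 9.26 < 9.8).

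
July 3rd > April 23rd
True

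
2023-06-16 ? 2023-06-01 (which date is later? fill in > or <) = >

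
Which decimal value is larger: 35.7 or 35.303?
35.7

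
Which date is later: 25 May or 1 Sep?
1 Sep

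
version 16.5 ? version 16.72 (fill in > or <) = <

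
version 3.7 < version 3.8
True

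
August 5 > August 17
False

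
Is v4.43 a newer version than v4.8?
Yes. Version numbers are compared segment by segment as integers, not as decimals: minor version 43 > 8, so v4.43 > v4.8 (even though the decimal 4.43 < 4.8).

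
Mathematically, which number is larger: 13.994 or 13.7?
13.994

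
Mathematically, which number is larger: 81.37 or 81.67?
81.67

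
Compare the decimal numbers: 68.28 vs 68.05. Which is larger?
68.28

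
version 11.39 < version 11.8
False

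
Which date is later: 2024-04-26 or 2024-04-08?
2024-04-26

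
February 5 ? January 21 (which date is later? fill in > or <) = >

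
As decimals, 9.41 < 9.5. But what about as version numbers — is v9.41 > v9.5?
True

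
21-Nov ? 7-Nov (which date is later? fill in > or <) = >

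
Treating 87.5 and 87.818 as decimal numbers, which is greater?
87.818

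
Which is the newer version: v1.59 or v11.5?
v11.5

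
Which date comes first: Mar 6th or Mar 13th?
Mar 6th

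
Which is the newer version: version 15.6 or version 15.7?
version 15.7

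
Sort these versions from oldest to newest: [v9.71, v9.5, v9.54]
[v9.5, v9.54, v9.71]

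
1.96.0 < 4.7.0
True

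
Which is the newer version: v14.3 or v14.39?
v14.39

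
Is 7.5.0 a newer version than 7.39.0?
No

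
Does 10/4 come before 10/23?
Yes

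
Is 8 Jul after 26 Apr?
Yes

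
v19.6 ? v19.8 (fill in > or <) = <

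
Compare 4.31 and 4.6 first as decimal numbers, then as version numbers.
As decimals: 4.31 < 4.6. As versions: v4.31 > v4.6 (minor version 31 > 6).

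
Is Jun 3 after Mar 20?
Yes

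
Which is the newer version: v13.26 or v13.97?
v13.97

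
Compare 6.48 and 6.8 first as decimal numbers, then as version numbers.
As decimals: 6.48 < 6.8. As versions: v6.48 > v6.8 (minor version 48 > 8).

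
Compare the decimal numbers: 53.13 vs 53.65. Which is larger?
53.65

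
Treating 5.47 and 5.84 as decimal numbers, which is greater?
5.84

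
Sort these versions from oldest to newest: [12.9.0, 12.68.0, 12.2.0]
[12.2.0, 12.9.0, 12.68.0]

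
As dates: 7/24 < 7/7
False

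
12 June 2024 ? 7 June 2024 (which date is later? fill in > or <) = >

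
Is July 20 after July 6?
Yes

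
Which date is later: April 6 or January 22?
April 6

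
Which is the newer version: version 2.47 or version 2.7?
version 2.47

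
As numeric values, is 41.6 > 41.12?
True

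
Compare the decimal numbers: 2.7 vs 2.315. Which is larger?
2.7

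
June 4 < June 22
True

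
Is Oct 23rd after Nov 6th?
No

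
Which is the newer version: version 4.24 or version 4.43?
version 4.43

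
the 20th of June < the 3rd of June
False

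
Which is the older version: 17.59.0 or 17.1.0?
17.1.0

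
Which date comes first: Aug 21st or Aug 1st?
Aug 1st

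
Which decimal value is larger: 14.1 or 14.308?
14.308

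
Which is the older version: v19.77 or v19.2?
v19.2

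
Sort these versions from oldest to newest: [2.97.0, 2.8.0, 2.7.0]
[2.7.0, 2.8.0, 2.97.0]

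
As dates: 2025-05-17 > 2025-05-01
True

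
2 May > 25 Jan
True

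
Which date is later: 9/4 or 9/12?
9/12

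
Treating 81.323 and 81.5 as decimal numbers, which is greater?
81.5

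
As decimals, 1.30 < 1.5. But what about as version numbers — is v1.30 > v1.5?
True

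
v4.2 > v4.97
False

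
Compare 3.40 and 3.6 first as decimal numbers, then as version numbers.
As decimals: 3.40 < 3.6. As versions: v3.40 > v3.6 (minor version 40 > 6).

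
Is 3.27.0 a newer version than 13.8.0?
No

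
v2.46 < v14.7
True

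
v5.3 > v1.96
True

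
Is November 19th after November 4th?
Yes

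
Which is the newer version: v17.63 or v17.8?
v17.63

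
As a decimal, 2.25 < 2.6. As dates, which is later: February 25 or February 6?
February 25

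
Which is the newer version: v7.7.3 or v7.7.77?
v7.7.77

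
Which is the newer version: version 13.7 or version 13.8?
version 13.8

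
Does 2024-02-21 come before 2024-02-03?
No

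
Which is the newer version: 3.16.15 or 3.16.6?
3.16.15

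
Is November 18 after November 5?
Yes. Day 18 comes after day 5 in November — this is a date comparison, not a decimal one (the decimal 11.18 would be smaller than 11.5).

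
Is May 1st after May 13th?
No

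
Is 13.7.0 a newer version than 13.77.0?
No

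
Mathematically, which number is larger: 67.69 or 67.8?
67.8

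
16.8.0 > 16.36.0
False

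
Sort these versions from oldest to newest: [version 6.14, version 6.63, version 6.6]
[version 6.6, version 6.14, version 6.63]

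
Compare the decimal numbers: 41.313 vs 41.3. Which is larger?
41.313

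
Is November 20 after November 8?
Yes. Day 20 comes after day 8 in November — this is a date comparison, not a decimal one (the decimal 11.20 would be smaller than 11.8).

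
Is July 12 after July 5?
Yes. Day 12 comes after day 5 in July — this is a date comparison, not a decimal one (the decimal 7.12 would be smaller than 7.5).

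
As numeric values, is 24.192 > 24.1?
True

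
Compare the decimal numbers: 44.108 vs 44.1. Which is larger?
44.108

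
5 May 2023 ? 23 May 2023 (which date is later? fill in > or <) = <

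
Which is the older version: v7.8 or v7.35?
v7.8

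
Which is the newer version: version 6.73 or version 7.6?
version 7.6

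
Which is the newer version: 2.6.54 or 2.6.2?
2.6.54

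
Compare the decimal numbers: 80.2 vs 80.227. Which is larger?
80.227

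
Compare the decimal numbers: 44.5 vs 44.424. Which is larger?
44.5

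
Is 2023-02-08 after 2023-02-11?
No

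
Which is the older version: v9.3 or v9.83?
v9.3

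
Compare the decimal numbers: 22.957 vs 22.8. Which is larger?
22.957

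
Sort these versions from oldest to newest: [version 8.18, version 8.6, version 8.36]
[version 8.6, version 8.18, version 8.36]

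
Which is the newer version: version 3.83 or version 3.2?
version 3.83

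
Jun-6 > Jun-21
False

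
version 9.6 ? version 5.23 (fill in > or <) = >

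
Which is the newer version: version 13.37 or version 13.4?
version 13.37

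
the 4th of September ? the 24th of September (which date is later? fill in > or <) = <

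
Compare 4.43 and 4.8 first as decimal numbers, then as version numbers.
As decimals: 4.43 < 4.8. As versions: v4.43 > v4.8 (minor version 43 > 8).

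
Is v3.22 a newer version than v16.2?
No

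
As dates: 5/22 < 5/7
False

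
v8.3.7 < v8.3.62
True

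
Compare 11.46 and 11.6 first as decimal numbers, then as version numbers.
As decimals: 11.46 < 11.6. As versions: v11.46 > v11.6 (minor version 46 > 6).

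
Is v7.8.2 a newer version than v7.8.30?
No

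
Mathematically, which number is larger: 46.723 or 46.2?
46.723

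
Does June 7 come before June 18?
Yes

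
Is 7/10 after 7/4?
Yes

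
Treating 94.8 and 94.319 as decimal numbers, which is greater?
94.8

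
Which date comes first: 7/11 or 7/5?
7/5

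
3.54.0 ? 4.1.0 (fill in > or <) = <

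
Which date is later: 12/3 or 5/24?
12/3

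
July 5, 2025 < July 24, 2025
True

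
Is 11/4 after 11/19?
No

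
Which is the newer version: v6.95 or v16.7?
v16.7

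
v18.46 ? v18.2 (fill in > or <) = >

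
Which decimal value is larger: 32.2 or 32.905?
32.905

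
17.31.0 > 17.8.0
True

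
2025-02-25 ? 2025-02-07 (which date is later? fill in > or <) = >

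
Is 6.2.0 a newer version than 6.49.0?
No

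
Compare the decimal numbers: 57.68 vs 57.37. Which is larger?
57.68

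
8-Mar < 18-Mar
True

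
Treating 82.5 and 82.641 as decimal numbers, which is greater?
82.641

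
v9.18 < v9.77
True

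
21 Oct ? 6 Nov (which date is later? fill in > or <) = <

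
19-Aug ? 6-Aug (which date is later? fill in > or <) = >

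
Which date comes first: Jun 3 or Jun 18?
Jun 3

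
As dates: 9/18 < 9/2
False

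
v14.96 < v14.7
False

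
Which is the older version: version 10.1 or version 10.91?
version 10.1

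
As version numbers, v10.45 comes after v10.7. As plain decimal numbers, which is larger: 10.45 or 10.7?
10.7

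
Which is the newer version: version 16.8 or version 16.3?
version 16.8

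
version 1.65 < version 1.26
False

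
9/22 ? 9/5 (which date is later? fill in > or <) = >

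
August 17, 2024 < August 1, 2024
False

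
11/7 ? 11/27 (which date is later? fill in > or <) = <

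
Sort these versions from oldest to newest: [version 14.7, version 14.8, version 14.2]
[version 14.2, version 14.7, version 14.8]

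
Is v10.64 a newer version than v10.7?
Yes. Version numbers are compared segment by segment as integers, not as decimals: minor version 64 > 7, so v10.64 > v10.7 (even though the decimal 10.64 < 10.7).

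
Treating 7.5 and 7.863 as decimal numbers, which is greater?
7.863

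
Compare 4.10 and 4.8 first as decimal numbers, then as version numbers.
As decimals: 4.10 < 4.8. As versions: v4.10 > v4.8 (minor version 10 > 8).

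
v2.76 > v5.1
False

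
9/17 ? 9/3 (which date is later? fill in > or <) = >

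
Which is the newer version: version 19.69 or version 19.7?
version 19.69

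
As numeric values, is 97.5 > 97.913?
False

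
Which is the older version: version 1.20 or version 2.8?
version 1.20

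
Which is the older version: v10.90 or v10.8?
v10.8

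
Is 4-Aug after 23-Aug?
No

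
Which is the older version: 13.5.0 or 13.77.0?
13.5.0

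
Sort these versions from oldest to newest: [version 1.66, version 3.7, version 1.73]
[version 1.66, version 1.73, version 3.7]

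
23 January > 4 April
False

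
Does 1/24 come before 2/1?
Yes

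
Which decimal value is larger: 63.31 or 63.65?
63.65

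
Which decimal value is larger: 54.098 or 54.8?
54.8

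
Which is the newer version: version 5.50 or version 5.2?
version 5.50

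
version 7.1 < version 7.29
True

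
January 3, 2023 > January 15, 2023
False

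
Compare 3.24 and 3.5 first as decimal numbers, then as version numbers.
As decimals: 3.24 < 3.5. As versions: v3.24 > v3.5 (minor version 24 > 5).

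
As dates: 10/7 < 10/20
True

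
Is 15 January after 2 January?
Yes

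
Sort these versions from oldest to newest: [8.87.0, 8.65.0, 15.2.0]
[8.65.0, 8.87.0, 15.2.0]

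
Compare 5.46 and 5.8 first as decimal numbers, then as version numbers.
As decimals: 5.46 < 5.8. As versions: v5.46 > v5.8 (minor version 46 > 8).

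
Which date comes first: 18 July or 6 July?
6 July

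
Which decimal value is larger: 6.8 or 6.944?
6.944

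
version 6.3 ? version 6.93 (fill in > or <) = <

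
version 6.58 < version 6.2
False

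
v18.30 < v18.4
False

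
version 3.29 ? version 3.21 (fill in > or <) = >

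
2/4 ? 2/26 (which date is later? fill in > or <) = <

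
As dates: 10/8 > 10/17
False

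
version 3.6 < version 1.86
False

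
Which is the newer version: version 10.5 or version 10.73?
version 10.73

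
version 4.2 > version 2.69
True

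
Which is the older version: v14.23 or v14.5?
v14.5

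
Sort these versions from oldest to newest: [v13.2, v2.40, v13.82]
[v2.40, v13.2, v13.82]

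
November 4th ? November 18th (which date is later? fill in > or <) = <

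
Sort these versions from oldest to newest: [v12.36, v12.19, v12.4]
[v12.4, v12.19, v12.36]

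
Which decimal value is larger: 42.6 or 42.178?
42.6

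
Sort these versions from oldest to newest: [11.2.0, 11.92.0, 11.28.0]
[11.2.0, 11.28.0, 11.92.0]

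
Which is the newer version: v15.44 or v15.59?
v15.59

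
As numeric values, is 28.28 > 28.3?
False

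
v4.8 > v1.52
True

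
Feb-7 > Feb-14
False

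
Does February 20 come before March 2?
Yes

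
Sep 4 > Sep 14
False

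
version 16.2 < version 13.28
False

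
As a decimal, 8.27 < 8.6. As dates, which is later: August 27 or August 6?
August 27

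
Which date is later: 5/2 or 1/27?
5/2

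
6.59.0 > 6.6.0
True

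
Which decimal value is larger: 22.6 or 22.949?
22.949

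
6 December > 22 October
True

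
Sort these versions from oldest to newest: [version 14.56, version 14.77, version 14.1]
[version 14.1, version 14.56, version 14.77]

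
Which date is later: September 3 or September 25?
September 25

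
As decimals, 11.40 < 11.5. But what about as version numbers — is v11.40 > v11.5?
True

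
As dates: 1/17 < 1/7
False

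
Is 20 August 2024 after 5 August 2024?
Yes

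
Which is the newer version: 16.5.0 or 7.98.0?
16.5.0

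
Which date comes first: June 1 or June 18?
June 1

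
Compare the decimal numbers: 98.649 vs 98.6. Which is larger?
98.649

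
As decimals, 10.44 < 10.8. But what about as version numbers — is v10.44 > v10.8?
True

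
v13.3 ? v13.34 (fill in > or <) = <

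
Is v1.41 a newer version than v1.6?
Yes. Version numbers are compared segment by segment as integers, not as decimals: minor version 41 > 6, so v1.41 > v1.6 (even though the decimal 1.41 < 1.6).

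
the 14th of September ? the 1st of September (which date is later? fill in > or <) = >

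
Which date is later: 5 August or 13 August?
13 August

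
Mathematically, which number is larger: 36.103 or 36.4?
36.4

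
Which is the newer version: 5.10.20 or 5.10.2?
5.10.20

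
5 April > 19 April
False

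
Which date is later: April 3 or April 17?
April 17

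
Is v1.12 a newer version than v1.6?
Yes. Version numbers are compared segment by segment as integers, not as decimals: minor version 12 > 6, so v1.12 > v1.6 (even though the decimal 1.12 < 1.6).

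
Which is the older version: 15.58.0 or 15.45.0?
15.45.0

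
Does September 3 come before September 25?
Yes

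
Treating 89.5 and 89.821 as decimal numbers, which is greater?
89.821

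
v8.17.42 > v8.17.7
True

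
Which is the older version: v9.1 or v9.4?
v9.1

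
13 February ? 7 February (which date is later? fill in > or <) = >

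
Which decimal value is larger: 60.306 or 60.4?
60.4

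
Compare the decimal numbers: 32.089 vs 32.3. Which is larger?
32.3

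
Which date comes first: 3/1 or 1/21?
1/21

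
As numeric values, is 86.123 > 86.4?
False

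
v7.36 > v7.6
True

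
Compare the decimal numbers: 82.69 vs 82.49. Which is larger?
82.69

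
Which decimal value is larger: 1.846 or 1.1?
1.846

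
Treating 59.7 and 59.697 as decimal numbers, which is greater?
59.7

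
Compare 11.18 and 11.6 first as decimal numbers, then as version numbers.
As decimals: 11.18 < 11.6. As versions: v11.18 > v11.6 (minor version 18 > 6).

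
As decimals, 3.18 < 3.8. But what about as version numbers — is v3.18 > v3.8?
True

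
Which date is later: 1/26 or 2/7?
2/7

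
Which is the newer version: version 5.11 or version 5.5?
version 5.11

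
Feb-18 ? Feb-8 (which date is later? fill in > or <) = >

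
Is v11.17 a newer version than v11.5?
Yes. Version numbers are compared segment by segment as integers, not as decimals: minor version 17 > 5, so v11.17 > v11.5 (even though the decimal 11.17 < 11.5).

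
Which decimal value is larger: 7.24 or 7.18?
7.24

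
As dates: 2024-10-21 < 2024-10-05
False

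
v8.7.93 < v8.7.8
False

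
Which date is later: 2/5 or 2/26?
2/26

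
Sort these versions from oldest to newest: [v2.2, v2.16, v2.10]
[v2.2, v2.10, v2.16]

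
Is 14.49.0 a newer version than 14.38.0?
Yes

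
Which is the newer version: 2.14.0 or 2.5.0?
2.14.0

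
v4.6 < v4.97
True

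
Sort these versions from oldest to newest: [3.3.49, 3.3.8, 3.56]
[3.3.8, 3.3.49, 3.56]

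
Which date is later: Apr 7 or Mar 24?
Apr 7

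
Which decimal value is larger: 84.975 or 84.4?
84.975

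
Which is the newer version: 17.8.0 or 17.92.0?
17.92.0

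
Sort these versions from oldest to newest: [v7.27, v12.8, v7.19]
[v7.19, v7.27, v12.8]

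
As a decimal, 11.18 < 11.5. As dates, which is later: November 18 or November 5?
November 18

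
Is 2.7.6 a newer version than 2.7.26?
No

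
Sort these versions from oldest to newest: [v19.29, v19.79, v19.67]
[v19.29, v19.67, v19.79]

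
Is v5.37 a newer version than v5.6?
Yes. Version numbers are compared segment by segment as integers, not as decimals: minor version 37 > 6, so v5.37 > v5.6 (even though the decimal 5.37 < 5.6).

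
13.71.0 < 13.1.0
False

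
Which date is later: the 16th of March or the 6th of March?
the 16th of March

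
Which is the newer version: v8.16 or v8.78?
v8.78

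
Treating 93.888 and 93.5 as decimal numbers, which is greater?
93.888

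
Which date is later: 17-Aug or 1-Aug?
17-Aug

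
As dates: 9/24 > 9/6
True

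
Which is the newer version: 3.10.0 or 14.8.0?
14.8.0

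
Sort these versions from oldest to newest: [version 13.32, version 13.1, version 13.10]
[version 13.1, version 13.10, version 13.32]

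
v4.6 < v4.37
True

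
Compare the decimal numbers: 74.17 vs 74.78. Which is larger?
74.78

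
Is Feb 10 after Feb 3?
Yes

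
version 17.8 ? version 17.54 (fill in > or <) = <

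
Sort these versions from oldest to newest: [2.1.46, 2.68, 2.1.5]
[2.1.5, 2.1.46, 2.68]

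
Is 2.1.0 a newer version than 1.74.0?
Yes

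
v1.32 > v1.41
False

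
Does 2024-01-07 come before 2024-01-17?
Yes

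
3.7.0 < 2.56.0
False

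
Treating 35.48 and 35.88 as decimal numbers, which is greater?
35.88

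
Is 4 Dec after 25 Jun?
Yes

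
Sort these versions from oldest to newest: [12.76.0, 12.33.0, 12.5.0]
[12.5.0, 12.33.0, 12.76.0]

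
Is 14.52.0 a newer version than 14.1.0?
Yes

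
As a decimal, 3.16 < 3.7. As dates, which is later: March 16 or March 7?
March 16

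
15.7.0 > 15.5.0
True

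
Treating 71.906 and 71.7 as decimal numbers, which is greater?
71.906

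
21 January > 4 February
False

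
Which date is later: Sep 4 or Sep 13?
Sep 13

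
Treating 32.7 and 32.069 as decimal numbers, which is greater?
32.7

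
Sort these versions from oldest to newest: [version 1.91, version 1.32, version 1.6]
[version 1.6, version 1.32, version 1.91]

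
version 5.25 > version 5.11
True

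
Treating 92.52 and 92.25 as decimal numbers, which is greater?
92.52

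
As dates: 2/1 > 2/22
False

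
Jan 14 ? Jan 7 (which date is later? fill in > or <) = >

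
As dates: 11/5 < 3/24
False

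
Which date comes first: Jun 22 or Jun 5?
Jun 5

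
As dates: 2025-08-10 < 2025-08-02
False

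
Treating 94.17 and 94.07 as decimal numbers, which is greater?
94.17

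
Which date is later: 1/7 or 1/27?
1/27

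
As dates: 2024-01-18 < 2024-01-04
False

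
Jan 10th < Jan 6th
False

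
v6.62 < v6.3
False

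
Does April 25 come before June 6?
Yes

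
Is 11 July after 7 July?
Yes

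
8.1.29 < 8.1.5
False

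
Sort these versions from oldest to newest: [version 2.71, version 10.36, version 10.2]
[version 2.71, version 10.2, version 10.36]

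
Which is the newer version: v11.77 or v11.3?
v11.77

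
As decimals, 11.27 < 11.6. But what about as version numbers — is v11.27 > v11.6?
True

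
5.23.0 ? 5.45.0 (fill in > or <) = <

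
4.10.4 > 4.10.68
False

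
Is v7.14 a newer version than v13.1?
No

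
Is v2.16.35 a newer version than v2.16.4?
Yes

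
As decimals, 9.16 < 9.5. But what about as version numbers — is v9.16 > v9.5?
True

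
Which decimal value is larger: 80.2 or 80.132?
80.2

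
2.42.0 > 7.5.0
False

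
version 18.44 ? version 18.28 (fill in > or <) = >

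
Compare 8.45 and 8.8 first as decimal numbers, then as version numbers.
As decimals: 8.45 < 8.8. As versions: v8.45 > v8.8 (minor version 45 > 8).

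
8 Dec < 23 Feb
False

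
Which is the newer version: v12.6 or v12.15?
v12.15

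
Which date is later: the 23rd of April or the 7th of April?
the 23rd of April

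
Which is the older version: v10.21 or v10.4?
v10.4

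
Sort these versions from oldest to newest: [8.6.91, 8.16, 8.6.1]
[8.6.1, 8.6.91, 8.16]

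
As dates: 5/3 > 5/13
False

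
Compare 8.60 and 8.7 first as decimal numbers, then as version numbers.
As decimals: 8.60 < 8.7. As versions: v8.60 > v8.7 (minor version 60 > 7).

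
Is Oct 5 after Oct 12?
No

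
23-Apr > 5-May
False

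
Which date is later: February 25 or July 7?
July 7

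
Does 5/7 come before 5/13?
Yes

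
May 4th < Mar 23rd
False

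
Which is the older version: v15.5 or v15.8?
v15.5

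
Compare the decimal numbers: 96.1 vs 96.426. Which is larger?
96.426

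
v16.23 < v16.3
False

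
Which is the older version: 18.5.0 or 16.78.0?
16.78.0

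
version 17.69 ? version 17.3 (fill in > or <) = >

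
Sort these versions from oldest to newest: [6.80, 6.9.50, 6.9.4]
[6.9.4, 6.9.50, 6.80]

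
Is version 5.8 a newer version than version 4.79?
Yes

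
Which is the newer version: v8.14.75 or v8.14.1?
v8.14.75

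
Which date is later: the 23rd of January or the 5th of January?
the 23rd of January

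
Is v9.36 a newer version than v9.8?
Yes. Version numbers are compared segment by segment as integers, not as decimals: minor version 36 > 8, so v9.36 > v9.8 (even though the decimal 9.36 < 9.8).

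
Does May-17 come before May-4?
No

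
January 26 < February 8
True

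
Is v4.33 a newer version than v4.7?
Yes. Version numbers are compared segment by segment as integers, not as decimals: minor version 33 > 7, so v4.33 > v4.7 (even though the decimal 4.33 < 4.7).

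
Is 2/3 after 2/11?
No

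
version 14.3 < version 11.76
False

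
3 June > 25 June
False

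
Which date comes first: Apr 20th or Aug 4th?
Apr 20th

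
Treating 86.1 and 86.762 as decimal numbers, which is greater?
86.762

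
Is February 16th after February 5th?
Yes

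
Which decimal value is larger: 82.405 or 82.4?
82.405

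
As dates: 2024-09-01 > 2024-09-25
False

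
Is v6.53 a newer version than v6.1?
Yes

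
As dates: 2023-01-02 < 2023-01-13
True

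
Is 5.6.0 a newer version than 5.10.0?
No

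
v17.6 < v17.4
False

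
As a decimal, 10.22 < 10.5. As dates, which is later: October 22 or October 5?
October 22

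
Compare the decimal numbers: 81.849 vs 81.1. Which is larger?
81.849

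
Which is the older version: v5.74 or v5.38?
v5.38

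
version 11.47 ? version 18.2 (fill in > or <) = <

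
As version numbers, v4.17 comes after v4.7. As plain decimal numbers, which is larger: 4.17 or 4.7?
4.7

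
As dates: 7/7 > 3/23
True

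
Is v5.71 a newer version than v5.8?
Yes. Version numbers are compared segment by segment as integers, not as decimals: minor version 71 > 8, so v5.71 > v5.8 (even though the decimal 5.71 < 5.8).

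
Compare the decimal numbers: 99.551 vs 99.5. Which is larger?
99.551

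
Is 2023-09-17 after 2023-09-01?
Yes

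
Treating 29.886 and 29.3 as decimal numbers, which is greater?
29.886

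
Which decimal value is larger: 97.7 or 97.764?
97.764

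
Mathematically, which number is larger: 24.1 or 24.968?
24.968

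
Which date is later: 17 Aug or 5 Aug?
17 Aug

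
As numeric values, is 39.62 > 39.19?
True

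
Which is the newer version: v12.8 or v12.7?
v12.8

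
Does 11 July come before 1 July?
No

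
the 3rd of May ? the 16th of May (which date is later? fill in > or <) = <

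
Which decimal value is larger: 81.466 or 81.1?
81.466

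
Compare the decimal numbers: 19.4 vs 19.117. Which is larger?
19.4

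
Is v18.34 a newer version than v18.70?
No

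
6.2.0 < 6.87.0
True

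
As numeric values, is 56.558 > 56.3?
True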